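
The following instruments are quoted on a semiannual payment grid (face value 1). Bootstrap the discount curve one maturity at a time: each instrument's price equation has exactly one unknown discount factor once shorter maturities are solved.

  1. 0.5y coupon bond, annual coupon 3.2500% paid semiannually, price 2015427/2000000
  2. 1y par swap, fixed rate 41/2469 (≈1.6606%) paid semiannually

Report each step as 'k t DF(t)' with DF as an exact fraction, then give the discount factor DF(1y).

step 1 [0.5y] bond c/2=13/800: DF=(2015427/2000000 − 13/800·(0))/(1+13/800) = 2479/2500 ≈ 0.991600
step 2 [1y] swap r/2=41/4938: DF=(1 − 41/4938·(0.991600))/(1+41/4938) = 2459/2500 ≈ 0.983600

1 1/2 2479/2500
2 1 2459/2500
DF(1y) = 2459/2500 ≈ 0.983600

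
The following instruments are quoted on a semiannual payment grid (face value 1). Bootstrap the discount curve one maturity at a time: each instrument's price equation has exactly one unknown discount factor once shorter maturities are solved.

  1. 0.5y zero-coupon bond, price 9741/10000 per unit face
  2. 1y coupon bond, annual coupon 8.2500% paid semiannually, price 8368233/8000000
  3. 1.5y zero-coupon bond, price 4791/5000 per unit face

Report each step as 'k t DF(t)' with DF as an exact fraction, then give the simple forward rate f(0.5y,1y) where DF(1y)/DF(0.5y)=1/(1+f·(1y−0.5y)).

step 1 [0.5y] zero: DF = P = 9741/10000 ≈ 0.974100
step 2 [1y] bond c/2=33/800: DF=(8368233/8000000 − 33/800·(0.974100))/(1+33/800) = 483/500 ≈ 0.966000
step 3 [1.5y] zero: DF = P = 4791/5000 ≈ 0.958200

1 1/2 9741/10000
2 1 483/500
3 3/2 4791/5000
f(0.5y,1y) = ((9741/10000)/(483/500) − 1)/(1/2) = 27/1610 ≈ 1.6770%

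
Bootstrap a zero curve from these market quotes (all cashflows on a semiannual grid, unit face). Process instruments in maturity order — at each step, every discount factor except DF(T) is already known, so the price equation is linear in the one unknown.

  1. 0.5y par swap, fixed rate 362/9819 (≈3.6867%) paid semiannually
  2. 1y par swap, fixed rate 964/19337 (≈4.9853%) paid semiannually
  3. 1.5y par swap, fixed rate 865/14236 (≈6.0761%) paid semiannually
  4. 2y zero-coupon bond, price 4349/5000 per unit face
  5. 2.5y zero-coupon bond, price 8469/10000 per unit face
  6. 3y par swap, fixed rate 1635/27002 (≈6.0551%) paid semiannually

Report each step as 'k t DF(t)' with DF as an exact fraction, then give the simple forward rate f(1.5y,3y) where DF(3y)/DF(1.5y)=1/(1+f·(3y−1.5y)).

step 1 [0.5y] swap r/2=181/9819: DF=(1 − 181/9819·(0))/(1+181/9819) = 9819/10000 ≈ 0.981900
step 2 [1y] swap r/2=482/19337: DF=(1 − 482/19337·(0.981900))/(1+482/19337) = 4759/5000 ≈ 0.951800
step 3 [1.5y] swap r/2=865/28472: DF=(1 − 865/28472·(0.981900+0.951800))/(1+865/28472) = 1827/2000 ≈ 0.913500
step 4 [2y] zero: DF = P = 4349/5000 ≈ 0.869800
step 5 [2.5y] zero: DF = P = 8469/10000 ≈ 0.846900
step 6 [3y] swap r/2=1635/54004: DF=(1 − 1635/54004·(0.981900+0.951800+0.913500+0.869800+0.846900))/(1+1635/54004) = 1673/2000 ≈ 0.836500

1 1/2 9819/10000
2 1 4759/5000
3 3/2 1827/2000
4 2 4349/5000
5 5/2 8469/10000
6 3 1673/2000
f(1.5y,3y) = ((1827/2000)/(1673/2000) − 1)/(3/2) = 44/717 ≈ 6.1367%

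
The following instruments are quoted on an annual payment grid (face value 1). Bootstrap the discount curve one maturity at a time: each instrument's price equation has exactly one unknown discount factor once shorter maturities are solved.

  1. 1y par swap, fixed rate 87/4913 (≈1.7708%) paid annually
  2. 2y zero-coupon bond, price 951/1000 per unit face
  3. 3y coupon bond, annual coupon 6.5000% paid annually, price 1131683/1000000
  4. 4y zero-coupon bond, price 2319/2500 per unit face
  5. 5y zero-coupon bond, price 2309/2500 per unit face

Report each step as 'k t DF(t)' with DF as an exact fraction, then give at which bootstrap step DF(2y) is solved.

step 1 [1y] swap r/1=87/4913: DF=(1 − 87/4913·(0))/(1+87/4913) = 4913/5000 ≈ 0.982600
step 2 [2y] zero: DF = P = 951/1000 ≈ 0.951000
step 3 [3y] bond c/1=13/200: DF=(1131683/1000000 − 13/200·(0.982600+0.951000))/(1+13/200) = 4723/5000 ≈ 0.944600
step 4 [4y] zero: DF = P = 2319/2500 ≈ 0.927600
step 5 [5y] zero: DF = P = 2309/2500 ≈ 0.923600

1 1 4913/5000
2 2 951/1000
3 3 4723/5000
4 4 2319/2500
5 5 2309/2500
DF(2y) is solved at step 2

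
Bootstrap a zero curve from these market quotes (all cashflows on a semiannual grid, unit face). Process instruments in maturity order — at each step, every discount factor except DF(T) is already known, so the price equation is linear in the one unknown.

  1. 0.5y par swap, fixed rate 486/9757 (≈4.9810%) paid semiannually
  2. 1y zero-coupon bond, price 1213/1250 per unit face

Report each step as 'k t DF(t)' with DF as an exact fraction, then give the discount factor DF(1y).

step 1 [0.5y] swap r/2=243/9757: DF=(1 − 243/9757·(0))/(1+243/9757) = 9757/10000 ≈ 0.975700
step 2 [1y] zero: DF = P = 1213/1250 ≈ 0.970400

1 1/2 9757/10000
2 1 1213/1250
DF(1y) = 1213/1250 ≈ 0.970400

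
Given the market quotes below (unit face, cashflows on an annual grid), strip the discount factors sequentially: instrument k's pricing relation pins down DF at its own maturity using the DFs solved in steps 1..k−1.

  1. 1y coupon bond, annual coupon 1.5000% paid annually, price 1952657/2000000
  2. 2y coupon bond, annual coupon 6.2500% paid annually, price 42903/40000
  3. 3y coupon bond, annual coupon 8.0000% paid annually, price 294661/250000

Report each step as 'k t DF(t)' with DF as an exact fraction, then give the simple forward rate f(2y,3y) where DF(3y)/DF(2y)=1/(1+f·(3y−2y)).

1 1 9619/10000
2 2 9529/10000
3 3 1899/2000
f(2y,3y) = ((9529/10000)/(1899/2000) − 1)/(1) = 34/9495 ≈ 0.3581%

step 1 [1y] bond c/1=3/200: DF=(1952657/2000000 − 3/200·(0))/(1+3/200) = 9619/10000 ≈ 0.961900
step 2 [2y] bond c/1=1/16: DF=(42903/40000 − 1/16·(0.961900))/(1+1/16) = 9529/10000 ≈ 0.952900
step 3 [3y] bond c/1=2/25: DF=(294661/250000 − 2/25·(0.961900+0.952900))/(1+2/25) = 1899/2000 ≈ 0.949500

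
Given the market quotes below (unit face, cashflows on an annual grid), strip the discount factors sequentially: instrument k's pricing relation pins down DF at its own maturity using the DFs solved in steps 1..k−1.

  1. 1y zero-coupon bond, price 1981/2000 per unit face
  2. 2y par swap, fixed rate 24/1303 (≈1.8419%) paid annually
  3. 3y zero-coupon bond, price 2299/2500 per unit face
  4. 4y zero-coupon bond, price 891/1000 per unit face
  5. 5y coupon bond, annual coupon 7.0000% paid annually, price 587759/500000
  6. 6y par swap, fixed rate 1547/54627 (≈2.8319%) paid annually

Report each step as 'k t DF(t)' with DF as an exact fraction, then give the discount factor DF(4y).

step 1 [1y] zero: DF = P = 1981/2000 ≈ 0.990500
step 2 [2y] swap r/1=24/1303: DF=(1 − 24/1303·(0.990500))/(1+24/1303) = 241/250 ≈ 0.964000
step 3 [3y] zero: DF = P = 2299/2500 ≈ 0.919600
step 4 [4y] zero: DF = P = 891/1000 ≈ 0.891000
step 5 [5y] bond c/1=7/100: DF=(587759/500000 − 7/100·(0.990500+0.964000+0.919600+0.891000))/(1+7/100) = 8523/10000 ≈ 0.852300
step 6 [6y] swap r/1=1547/54627: DF=(1 − 1547/54627·(0.990500+0.964000+0.919600+0.891000+0.852300))/(1+1547/54627) = 8453/10000 ≈ 0.845300

1 1 1981/2000
2 2 241/250
3 3 2299/2500
4 4 891/1000
5 5 8523/10000
6 6 8453/10000
DF(4y) = 891/1000 ≈ 0.891000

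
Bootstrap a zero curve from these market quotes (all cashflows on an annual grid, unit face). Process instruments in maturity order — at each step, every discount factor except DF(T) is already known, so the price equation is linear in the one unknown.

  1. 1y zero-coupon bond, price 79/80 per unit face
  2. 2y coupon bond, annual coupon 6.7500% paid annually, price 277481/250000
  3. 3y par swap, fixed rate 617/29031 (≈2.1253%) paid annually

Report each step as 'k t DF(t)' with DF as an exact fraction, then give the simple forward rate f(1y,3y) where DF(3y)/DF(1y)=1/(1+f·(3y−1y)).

1 1 79/80
2 2 9773/10000
3 3 9383/10000
f(1y,3y) = ((79/80)/(9383/10000) − 1)/(2) = 246/9383 ≈ 2.6218%

step 1 [1y] zero: DF = P = 79/80 ≈ 0.987500
step 2 [2y] bond c/1=27/400: DF=(277481/250000 − 27/400·(0.987500))/(1+27/400) = 9773/10000 ≈ 0.977300
step 3 [3y] swap r/1=617/29031: DF=(1 − 617/29031·(0.987500+0.977300))/(1+617/29031) = 9383/10000 ≈ 0.938300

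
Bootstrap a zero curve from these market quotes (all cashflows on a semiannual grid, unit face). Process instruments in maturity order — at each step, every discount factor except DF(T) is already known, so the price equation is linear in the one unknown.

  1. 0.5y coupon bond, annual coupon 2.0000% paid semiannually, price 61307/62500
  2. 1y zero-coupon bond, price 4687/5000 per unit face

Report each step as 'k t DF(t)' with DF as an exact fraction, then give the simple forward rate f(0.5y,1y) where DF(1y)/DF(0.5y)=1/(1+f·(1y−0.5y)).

1 1/2 607/625
2 1 4687/5000
f(0.5y,1y) = ((607/625)/(4687/5000) − 1)/(1/2) = 338/4687 ≈ 7.2114%

step 1 [0.5y] bond c/2=1/100: DF=(61307/62500 − 1/100·(0))/(1+1/100) = 607/625 ≈ 0.971200
step 2 [1y] zero: DF = P = 4687/5000 ≈ 0.937400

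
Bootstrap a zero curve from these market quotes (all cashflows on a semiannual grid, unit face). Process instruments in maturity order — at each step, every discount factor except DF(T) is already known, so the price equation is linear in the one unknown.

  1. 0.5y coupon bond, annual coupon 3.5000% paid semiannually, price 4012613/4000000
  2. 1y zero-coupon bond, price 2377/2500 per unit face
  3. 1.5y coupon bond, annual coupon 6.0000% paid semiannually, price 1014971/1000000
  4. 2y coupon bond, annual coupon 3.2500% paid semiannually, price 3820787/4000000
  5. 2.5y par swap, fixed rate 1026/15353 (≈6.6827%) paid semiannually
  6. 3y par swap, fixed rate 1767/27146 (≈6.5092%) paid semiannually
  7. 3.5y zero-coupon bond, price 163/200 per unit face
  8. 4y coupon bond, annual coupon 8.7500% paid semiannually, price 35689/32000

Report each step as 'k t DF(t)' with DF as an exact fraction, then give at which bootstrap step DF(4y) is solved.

1 1/2 9859/10000
2 1 2377/2500
3 3/2 929/1000
4 2 8941/10000
5 5/2 8461/10000
6 3 8233/10000
7 7/2 163/200
8 4 2017/2500
DF(4y) is solved at step 8

step 1 [0.5y] bond c/2=7/400: DF=(4012613/4000000 − 7/400·(0))/(1+7/400) = 9859/10000 ≈ 0.985900
step 2 [1y] zero: DF = P = 2377/2500 ≈ 0.950800
step 3 [1.5y] bond c/2=3/100: DF=(1014971/1000000 − 3/100·(0.985900+0.950800))/(1+3/100) = 929/1000 ≈ 0.929000
step 4 [2y] bond c/2=13/800: DF=(3820787/4000000 − 13/800·(0.985900+0.950800+0.929000))/(1+13/800) = 8941/10000 ≈ 0.894100
step 5 [2.5y] swap r/2=513/15353: DF=(1 − 513/15353·(0.985900+0.950800+0.929000+0.894100))/(1+513/15353) = 8461/10000 ≈ 0.846100
step 6 [3y] swap r/2=1767/54292: DF=(1 − 1767/54292·(0.985900+0.950800+0.929000+0.894100+0.846100))/(1+1767/54292) = 8233/10000 ≈ 0.823300
step 7 [3.5y] zero: DF = P = 163/200 ≈ 0.815000
step 8 [4y] bond c/2=7/160: DF=(35689/32000 − 7/160·(0.985900+0.950800+0.929000+0.894100+0.846100+0.823300+0.815000))/(1+7/160) = 2017/2500 ≈ 0.806800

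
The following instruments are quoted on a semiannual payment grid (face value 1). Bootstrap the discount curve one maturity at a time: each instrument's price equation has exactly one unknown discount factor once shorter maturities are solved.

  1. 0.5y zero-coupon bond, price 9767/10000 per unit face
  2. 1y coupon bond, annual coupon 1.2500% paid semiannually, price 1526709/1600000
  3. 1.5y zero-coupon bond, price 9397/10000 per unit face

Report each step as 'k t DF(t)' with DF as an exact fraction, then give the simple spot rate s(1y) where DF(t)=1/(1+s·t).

1 1/2 9767/10000
2 1 4711/5000
3 3/2 9397/10000
s(1y) = (1/(4711/5000) − 1)/(1) = 289/4711 ≈ 6.1346%

step 1 [0.5y] zero: DF = P = 9767/10000 ≈ 0.976700
step 2 [1y] bond c/2=1/160: DF=(1526709/1600000 − 1/160·(0.976700))/(1+1/160) = 4711/5000 ≈ 0.942200
step 3 [1.5y] zero: DF = P = 9397/10000 ≈ 0.939700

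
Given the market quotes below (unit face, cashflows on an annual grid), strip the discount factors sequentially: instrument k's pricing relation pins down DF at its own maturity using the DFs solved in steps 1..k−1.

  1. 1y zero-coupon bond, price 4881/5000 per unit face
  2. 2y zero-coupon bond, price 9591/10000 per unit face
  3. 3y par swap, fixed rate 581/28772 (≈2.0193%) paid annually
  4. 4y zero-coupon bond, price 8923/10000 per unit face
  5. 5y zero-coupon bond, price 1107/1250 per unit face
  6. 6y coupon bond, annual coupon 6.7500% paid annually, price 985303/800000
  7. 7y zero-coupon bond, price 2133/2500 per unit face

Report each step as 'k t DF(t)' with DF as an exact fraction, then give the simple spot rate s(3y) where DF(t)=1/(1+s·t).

1 1 4881/5000
2 2 9591/10000
3 3 9419/10000
4 4 8923/10000
5 5 1107/1250
6 6 4297/5000
7 7 2133/2500
s(3y) = (1/(9419/10000) − 1)/(3) = 581/28257 ≈ 2.0561%

step 1 [1y] zero: DF = P = 4881/5000 ≈ 0.976200
step 2 [2y] zero: DF = P = 9591/10000 ≈ 0.959100
step 3 [3y] swap r/1=581/28772: DF=(1 − 581/28772·(0.976200+0.959100))/(1+581/28772) = 9419/10000 ≈ 0.941900
step 4 [4y] zero: DF = P = 8923/10000 ≈ 0.892300
step 5 [5y] zero: DF = P = 1107/1250 ≈ 0.885600
step 6 [6y] bond c/1=27/400: DF=(985303/800000 − 27/400·(0.976200+0.959100+0.941900+0.892300+0.885600))/(1+27/400) = 4297/5000 ≈ 0.859400
step 7 [7y] zero: DF = P = 2133/2500 ≈ 0.853200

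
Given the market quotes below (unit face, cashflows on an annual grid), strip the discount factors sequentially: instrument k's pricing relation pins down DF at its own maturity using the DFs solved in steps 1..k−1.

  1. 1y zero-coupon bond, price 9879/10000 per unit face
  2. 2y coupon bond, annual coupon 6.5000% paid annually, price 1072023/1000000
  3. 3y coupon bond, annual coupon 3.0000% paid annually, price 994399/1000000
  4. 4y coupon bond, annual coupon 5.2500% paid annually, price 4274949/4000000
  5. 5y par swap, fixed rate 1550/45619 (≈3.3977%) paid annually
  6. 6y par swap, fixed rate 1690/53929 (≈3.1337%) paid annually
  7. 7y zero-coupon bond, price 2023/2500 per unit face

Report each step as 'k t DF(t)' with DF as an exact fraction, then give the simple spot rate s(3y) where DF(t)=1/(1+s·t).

step 1 [1y] zero: DF = P = 9879/10000 ≈ 0.987900
step 2 [2y] bond c/1=13/200: DF=(1072023/1000000 − 13/200·(0.987900))/(1+13/200) = 9463/10000 ≈ 0.946300
step 3 [3y] bond c/1=3/100: DF=(994399/1000000 − 3/100·(0.987900+0.946300))/(1+3/100) = 9091/10000 ≈ 0.909100
step 4 [4y] bond c/1=21/400: DF=(4274949/4000000 − 21/400·(0.987900+0.946300+0.909100))/(1+21/400) = 546/625 ≈ 0.873600
step 5 [5y] swap r/1=1550/45619: DF=(1 − 1550/45619·(0.987900+0.946300+0.909100+0.873600))/(1+1550/45619) = 169/200 ≈ 0.845000
step 6 [6y] swap r/1=1690/53929: DF=(1 − 1690/53929·(0.987900+0.946300+0.909100+0.873600+0.845000))/(1+1690/53929) = 831/1000 ≈ 0.831000
step 7 [7y] zero: DF = P = 2023/2500 ≈ 0.809200

1 1 9879/10000
2 2 9463/10000
3 3 9091/10000
4 4 546/625
5 5 169/200
6 6 831/1000
7 7 2023/2500
s(3y) = (1/(9091/10000) − 1)/(3) = 303/9091 ≈ 3.3330%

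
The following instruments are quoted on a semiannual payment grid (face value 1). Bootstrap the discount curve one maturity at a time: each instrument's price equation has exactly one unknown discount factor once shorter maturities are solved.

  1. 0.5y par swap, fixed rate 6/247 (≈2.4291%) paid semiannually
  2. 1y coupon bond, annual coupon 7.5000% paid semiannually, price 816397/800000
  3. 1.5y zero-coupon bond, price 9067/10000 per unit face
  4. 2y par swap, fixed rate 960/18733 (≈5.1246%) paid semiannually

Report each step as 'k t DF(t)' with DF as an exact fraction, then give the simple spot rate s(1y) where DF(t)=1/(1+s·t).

step 1 [0.5y] swap r/2=3/247: DF=(1 − 3/247·(0))/(1+3/247) = 247/250 ≈ 0.988000
step 2 [1y] bond c/2=3/80: DF=(816397/800000 − 3/80·(0.988000))/(1+3/80) = 9479/10000 ≈ 0.947900
step 3 [1.5y] zero: DF = P = 9067/10000 ≈ 0.906700
step 4 [2y] swap r/2=480/18733: DF=(1 − 480/18733·(0.988000+0.947900+0.906700))/(1+480/18733) = 113/125 ≈ 0.904000

1 1/2 247/250
2 1 9479/10000
3 3/2 9067/10000
4 2 113/125
s(1y) = (1/(9479/10000) − 1)/(1) = 521/9479 ≈ 5.4964%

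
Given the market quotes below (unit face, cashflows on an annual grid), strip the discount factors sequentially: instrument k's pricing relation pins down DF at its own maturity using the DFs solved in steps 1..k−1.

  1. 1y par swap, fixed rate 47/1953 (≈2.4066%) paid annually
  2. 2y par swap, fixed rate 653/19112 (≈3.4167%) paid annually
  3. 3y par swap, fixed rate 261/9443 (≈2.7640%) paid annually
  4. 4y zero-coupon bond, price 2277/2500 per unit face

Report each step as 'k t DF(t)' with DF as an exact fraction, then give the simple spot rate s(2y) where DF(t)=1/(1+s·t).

1 1 1953/2000
2 2 9347/10000
3 3 9217/10000
4 4 2277/2500
s(2y) = (1/(9347/10000) − 1)/(2) = 653/18694 ≈ 3.4931%

step 1 [1y] swap r/1=47/1953: DF=(1 − 47/1953·(0))/(1+47/1953) = 1953/2000 ≈ 0.976500
step 2 [2y] swap r/1=653/19112: DF=(1 − 653/19112·(0.976500))/(1+653/19112) = 9347/10000 ≈ 0.934700
step 3 [3y] swap r/1=261/9443: DF=(1 − 261/9443·(0.976500+0.934700))/(1+261/9443) = 9217/10000 ≈ 0.921700
step 4 [4y] zero: DF = P = 2277/2500 ≈ 0.910800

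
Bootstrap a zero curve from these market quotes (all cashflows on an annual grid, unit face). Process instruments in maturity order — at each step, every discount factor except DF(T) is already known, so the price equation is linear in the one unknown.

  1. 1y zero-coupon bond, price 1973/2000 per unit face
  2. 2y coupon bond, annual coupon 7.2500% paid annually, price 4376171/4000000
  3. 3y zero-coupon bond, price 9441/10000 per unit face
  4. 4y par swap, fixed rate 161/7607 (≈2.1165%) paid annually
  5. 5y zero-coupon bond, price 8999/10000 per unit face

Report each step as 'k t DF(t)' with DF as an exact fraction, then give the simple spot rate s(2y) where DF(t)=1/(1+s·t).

step 1 [1y] zero: DF = P = 1973/2000 ≈ 0.986500
step 2 [2y] bond c/1=29/400: DF=(4376171/4000000 − 29/400·(0.986500))/(1+29/400) = 4767/5000 ≈ 0.953400
step 3 [3y] zero: DF = P = 9441/10000 ≈ 0.944100
step 4 [4y] swap r/1=161/7607: DF=(1 − 161/7607·(0.986500+0.953400+0.944100))/(1+161/7607) = 1839/2000 ≈ 0.919500
step 5 [5y] zero: DF = P = 8999/10000 ≈ 0.899900

1 1 1973/2000
2 2 4767/5000
3 3 9441/10000
4 4 1839/2000
5 5 8999/10000
s(2y) = (1/(4767/5000) − 1)/(2) = 233/9534 ≈ 2.4439%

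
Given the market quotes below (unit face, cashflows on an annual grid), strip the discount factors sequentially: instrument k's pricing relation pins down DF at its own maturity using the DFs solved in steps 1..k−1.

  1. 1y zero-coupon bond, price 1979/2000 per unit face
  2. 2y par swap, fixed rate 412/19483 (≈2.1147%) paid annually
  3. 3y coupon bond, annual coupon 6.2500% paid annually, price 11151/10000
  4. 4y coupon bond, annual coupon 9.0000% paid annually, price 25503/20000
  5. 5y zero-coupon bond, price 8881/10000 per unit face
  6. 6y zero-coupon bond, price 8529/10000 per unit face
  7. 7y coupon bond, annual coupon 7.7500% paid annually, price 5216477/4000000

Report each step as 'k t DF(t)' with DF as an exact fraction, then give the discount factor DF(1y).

step 1 [1y] zero: DF = P = 1979/2000 ≈ 0.989500
step 2 [2y] swap r/1=412/19483: DF=(1 − 412/19483·(0.989500))/(1+412/19483) = 2397/2500 ≈ 0.958800
step 3 [3y] bond c/1=1/16: DF=(11151/10000 − 1/16·(0.989500+0.958800))/(1+1/16) = 9349/10000 ≈ 0.934900
step 4 [4y] bond c/1=9/100: DF=(25503/20000 − 9/100·(0.989500+0.958800+0.934900))/(1+9/100) = 4659/5000 ≈ 0.931800
step 5 [5y] zero: DF = P = 8881/10000 ≈ 0.888100
step 6 [6y] zero: DF = P = 8529/10000 ≈ 0.852900
step 7 [7y] bond c/1=31/400: DF=(5216477/4000000 − 31/400·(0.989500+0.958800+0.934900+0.931800+0.888100+0.852900))/(1+31/400) = 8107/10000 ≈ 0.810700

1 1 1979/2000
2 2 2397/2500
3 3 9349/10000
4 4 4659/5000
5 5 8881/10000
6 6 8529/10000
7 7 8107/10000
DF(1y) = 1979/2000 ≈ 0.989500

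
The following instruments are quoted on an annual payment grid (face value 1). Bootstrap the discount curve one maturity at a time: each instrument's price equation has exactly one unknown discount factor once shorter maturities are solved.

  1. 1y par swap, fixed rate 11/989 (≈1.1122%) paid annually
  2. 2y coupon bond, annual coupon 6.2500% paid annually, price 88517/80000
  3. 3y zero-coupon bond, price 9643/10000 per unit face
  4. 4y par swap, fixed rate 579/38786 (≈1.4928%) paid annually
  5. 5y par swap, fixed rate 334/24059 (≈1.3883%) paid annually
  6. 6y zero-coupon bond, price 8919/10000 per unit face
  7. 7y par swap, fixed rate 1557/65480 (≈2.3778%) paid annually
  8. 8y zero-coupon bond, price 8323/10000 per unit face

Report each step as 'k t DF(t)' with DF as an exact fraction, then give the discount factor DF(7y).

1 1 989/1000
2 2 1229/1250
3 3 9643/10000
4 4 9421/10000
5 5 2333/2500
6 6 8919/10000
7 7 8443/10000
8 8 8323/10000
DF(7y) = 8443/10000 ≈ 0.844300

step 1 [1y] swap r/1=11/989: DF=(1 − 11/989·(0))/(1+11/989) = 989/1000 ≈ 0.989000
step 2 [2y] bond c/1=1/16: DF=(88517/80000 − 1/16·(0.989000))/(1+1/16) = 1229/1250 ≈ 0.983200
step 3 [3y] zero: DF = P = 9643/10000 ≈ 0.964300
step 4 [4y] swap r/1=579/38786: DF=(1 − 579/38786·(0.989000+0.983200+0.964300))/(1+579/38786) = 9421/10000 ≈ 0.942100
step 5 [5y] swap r/1=334/24059: DF=(1 − 334/24059·(0.989000+0.983200+0.964300+0.942100))/(1+334/24059) = 2333/2500 ≈ 0.933200
step 6 [6y] zero: DF = P = 8919/10000 ≈ 0.891900
step 7 [7y] swap r/1=1557/65480: DF=(1 − 1557/65480·(0.989000+0.983200+0.964300+0.942100+0.933200+0.891900))/(1+1557/65480) = 8443/10000 ≈ 0.844300
step 8 [8y] zero: DF = P = 8323/10000 ≈ 0.832300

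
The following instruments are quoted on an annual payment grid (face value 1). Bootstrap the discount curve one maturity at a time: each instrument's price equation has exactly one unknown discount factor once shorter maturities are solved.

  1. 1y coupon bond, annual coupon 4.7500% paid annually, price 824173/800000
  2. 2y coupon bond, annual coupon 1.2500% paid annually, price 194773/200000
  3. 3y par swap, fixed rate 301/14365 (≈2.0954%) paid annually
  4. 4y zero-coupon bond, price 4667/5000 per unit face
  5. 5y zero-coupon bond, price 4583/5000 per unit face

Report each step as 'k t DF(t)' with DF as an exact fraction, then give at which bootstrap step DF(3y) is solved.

1 1 1967/2000
2 2 9497/10000
3 3 4699/5000
4 4 4667/5000
5 5 4583/5000
DF(3y) is solved at step 3

step 1 [1y] bond c/1=19/400: DF=(824173/800000 − 19/400·(0))/(1+19/400) = 1967/2000 ≈ 0.983500
step 2 [2y] bond c/1=1/80: DF=(194773/200000 − 1/80·(0.983500))/(1+1/80) = 9497/10000 ≈ 0.949700
step 3 [3y] swap r/1=301/14365: DF=(1 − 301/14365·(0.983500+0.949700))/(1+301/14365) = 4699/5000 ≈ 0.939800
step 4 [4y] zero: DF = P = 4667/5000 ≈ 0.933400
step 5 [5y] zero: DF = P = 4583/5000 ≈ 0.916600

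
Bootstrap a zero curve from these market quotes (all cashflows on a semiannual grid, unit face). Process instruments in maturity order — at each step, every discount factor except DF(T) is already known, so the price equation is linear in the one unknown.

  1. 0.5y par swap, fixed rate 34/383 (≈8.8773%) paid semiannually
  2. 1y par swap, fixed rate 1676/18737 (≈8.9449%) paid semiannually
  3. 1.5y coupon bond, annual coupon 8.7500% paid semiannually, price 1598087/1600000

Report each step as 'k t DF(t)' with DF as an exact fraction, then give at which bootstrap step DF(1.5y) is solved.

step 1 [0.5y] swap r/2=17/383: DF=(1 − 17/383·(0))/(1+17/383) = 383/400 ≈ 0.957500
step 2 [1y] swap r/2=838/18737: DF=(1 − 838/18737·(0.957500))/(1+838/18737) = 4581/5000 ≈ 0.916200
step 3 [1.5y] bond c/2=7/160: DF=(1598087/1600000 − 7/160·(0.957500+0.916200))/(1+7/160) = 549/625 ≈ 0.878400

1 1/2 383/400
2 1 4581/5000
3 3/2 549/625
DF(1.5y) is solved at step 3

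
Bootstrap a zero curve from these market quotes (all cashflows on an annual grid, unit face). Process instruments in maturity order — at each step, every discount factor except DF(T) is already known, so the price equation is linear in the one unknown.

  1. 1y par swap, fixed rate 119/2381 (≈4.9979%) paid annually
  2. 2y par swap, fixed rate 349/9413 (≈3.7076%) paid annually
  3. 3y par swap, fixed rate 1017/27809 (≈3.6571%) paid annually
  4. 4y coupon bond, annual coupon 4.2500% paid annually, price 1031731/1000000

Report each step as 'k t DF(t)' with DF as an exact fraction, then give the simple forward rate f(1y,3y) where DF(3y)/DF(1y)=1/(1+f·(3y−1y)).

1 1 2381/2500
2 2 4651/5000
3 3 8983/10000
4 4 8763/10000
f(1y,3y) = ((2381/2500)/(8983/10000) − 1)/(2) = 541/17966 ≈ 3.0112%

step 1 [1y] swap r/1=119/2381: DF=(1 − 119/2381·(0))/(1+119/2381) = 2381/2500 ≈ 0.952400
step 2 [2y] swap r/1=349/9413: DF=(1 − 349/9413·(0.952400))/(1+349/9413) = 4651/5000 ≈ 0.930200
step 3 [3y] swap r/1=1017/27809: DF=(1 − 1017/27809·(0.952400+0.930200))/(1+1017/27809) = 8983/10000 ≈ 0.898300
step 4 [4y] bond c/1=17/400: DF=(1031731/1000000 − 17/400·(0.952400+0.930200+0.898300))/(1+17/400) = 8763/10000 ≈ 0.876300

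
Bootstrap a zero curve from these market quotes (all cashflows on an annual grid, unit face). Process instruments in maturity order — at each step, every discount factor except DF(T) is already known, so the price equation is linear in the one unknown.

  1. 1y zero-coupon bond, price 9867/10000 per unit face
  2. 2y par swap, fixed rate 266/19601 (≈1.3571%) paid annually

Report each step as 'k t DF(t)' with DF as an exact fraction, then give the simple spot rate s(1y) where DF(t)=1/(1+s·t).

step 1 [1y] zero: DF = P = 9867/10000 ≈ 0.986700
step 2 [2y] swap r/1=266/19601: DF=(1 − 266/19601·(0.986700))/(1+266/19601) = 4867/5000 ≈ 0.973400

1 1 9867/10000
2 2 4867/5000
s(1y) = (1/(9867/10000) − 1)/(1) = 133/9867 ≈ 1.3479%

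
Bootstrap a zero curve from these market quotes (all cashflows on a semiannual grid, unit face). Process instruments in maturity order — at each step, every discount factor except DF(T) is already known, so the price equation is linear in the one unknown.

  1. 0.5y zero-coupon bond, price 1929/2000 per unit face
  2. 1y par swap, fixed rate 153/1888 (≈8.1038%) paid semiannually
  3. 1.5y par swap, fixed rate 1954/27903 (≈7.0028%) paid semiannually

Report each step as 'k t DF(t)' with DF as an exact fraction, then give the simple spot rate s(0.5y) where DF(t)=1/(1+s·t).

step 1 [0.5y] zero: DF = P = 1929/2000 ≈ 0.964500
step 2 [1y] swap r/2=153/3776: DF=(1 − 153/3776·(0.964500))/(1+153/3776) = 1847/2000 ≈ 0.923500
step 3 [1.5y] swap r/2=977/27903: DF=(1 − 977/27903·(0.964500+0.923500))/(1+977/27903) = 9023/10000 ≈ 0.902300

1 1/2 1929/2000
2 1 1847/2000
3 3/2 9023/10000
s(0.5y) = (1/(1929/2000) − 1)/(1/2) = 142/1929 ≈ 7.3613%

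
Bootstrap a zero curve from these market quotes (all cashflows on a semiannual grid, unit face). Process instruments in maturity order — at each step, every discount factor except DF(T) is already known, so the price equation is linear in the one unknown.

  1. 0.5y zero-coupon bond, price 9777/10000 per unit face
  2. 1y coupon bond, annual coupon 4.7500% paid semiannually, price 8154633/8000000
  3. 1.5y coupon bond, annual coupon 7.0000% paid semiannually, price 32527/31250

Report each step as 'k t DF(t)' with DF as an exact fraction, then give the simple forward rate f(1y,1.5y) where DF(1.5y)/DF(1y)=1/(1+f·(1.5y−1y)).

step 1 [0.5y] zero: DF = P = 9777/10000 ≈ 0.977700
step 2 [1y] bond c/2=19/800: DF=(8154633/8000000 − 19/800·(0.977700))/(1+19/800) = 973/1000 ≈ 0.973000
step 3 [1.5y] bond c/2=7/200: DF=(32527/31250 − 7/200·(0.977700+0.973000))/(1+7/200) = 9397/10000 ≈ 0.939700

1 1/2 9777/10000
2 1 973/1000
3 3/2 9397/10000
f(1y,1.5y) = ((973/1000)/(9397/10000) − 1)/(1/2) = 666/9397 ≈ 7.0874%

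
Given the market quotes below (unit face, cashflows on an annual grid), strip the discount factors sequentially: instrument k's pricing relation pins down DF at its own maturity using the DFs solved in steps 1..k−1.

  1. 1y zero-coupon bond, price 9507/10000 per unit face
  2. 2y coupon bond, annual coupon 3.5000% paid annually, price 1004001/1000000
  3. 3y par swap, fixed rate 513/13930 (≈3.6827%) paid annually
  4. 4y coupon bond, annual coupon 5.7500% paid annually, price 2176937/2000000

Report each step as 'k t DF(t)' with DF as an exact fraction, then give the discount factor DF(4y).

step 1 [1y] zero: DF = P = 9507/10000 ≈ 0.950700
step 2 [2y] bond c/1=7/200: DF=(1004001/1000000 − 7/200·(0.950700))/(1+7/200) = 9379/10000 ≈ 0.937900
step 3 [3y] swap r/1=513/13930: DF=(1 − 513/13930·(0.950700+0.937900))/(1+513/13930) = 4487/5000 ≈ 0.897400
step 4 [4y] bond c/1=23/400: DF=(2176937/2000000 − 23/400·(0.950700+0.937900+0.897400))/(1+23/400) = 4389/5000 ≈ 0.877800

1 1 9507/10000
2 2 9379/10000
3 3 4487/5000
4 4 4389/5000
DF(4y) = 4389/5000 ≈ 0.877800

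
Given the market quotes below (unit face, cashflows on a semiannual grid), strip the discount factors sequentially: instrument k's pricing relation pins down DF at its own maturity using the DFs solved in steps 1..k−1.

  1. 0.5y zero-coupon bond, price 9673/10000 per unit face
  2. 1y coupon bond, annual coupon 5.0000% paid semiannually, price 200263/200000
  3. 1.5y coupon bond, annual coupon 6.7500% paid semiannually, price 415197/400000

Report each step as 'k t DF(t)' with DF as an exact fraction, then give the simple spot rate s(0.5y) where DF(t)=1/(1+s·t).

1 1/2 9673/10000
2 1 9533/10000
3 3/2 4707/5000
s(0.5y) = (1/(9673/10000) − 1)/(1/2) = 654/9673 ≈ 6.7611%

step 1 [0.5y] zero: DF = P = 9673/10000 ≈ 0.967300
step 2 [1y] bond c/2=1/40: DF=(200263/200000 − 1/40·(0.967300))/(1+1/40) = 9533/10000 ≈ 0.953300
step 3 [1.5y] bond c/2=27/800: DF=(415197/400000 − 27/800·(0.967300+0.953300))/(1+27/800) = 4707/5000 ≈ 0.941400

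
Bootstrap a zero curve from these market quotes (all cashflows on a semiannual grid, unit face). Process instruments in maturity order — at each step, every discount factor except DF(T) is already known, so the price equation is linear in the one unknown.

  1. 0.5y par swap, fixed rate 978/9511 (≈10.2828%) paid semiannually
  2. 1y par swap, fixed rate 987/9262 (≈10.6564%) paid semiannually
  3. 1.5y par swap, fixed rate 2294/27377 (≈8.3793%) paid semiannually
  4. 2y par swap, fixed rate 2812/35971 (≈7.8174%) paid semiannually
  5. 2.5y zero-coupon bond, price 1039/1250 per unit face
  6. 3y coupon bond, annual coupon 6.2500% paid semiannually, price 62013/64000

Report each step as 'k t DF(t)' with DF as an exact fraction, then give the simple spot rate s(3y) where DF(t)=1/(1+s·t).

step 1 [0.5y] swap r/2=489/9511: DF=(1 − 489/9511·(0))/(1+489/9511) = 9511/10000 ≈ 0.951100
step 2 [1y] swap r/2=987/18524: DF=(1 − 987/18524·(0.951100))/(1+987/18524) = 9013/10000 ≈ 0.901300
step 3 [1.5y] swap r/2=1147/27377: DF=(1 − 1147/27377·(0.951100+0.901300))/(1+1147/27377) = 8853/10000 ≈ 0.885300
step 4 [2y] swap r/2=1406/35971: DF=(1 − 1406/35971·(0.951100+0.901300+0.885300))/(1+1406/35971) = 4297/5000 ≈ 0.859400
step 5 [2.5y] zero: DF = P = 1039/1250 ≈ 0.831200
step 6 [3y] bond c/2=1/32: DF=(62013/64000 − 1/32·(0.951100+0.901300+0.885300+0.859400+0.831200))/(1+1/32) = 4027/5000 ≈ 0.805400

1 1/2 9511/10000
2 1 9013/10000
3 3/2 8853/10000
4 2 4297/5000
5 5/2 1039/1250
6 3 4027/5000
s(3y) = (1/(4027/5000) − 1)/(3) = 973/12081 ≈ 8.0540%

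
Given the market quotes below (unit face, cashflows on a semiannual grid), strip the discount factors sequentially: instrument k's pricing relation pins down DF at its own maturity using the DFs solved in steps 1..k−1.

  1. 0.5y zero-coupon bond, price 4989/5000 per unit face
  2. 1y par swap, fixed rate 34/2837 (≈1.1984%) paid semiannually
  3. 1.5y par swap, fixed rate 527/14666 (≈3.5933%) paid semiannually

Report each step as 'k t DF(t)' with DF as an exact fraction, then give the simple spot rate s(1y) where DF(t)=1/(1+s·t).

1 1/2 4989/5000
2 1 9881/10000
3 3/2 9473/10000
s(1y) = (1/(9881/10000) − 1)/(1) = 119/9881 ≈ 1.2043%

step 1 [0.5y] zero: DF = P = 4989/5000 ≈ 0.997800
step 2 [1y] swap r/2=17/2837: DF=(1 − 17/2837·(0.997800))/(1+17/2837) = 9881/10000 ≈ 0.988100
step 3 [1.5y] swap r/2=527/29332: DF=(1 − 527/29332·(0.997800+0.988100))/(1+527/29332) = 9473/10000 ≈ 0.947300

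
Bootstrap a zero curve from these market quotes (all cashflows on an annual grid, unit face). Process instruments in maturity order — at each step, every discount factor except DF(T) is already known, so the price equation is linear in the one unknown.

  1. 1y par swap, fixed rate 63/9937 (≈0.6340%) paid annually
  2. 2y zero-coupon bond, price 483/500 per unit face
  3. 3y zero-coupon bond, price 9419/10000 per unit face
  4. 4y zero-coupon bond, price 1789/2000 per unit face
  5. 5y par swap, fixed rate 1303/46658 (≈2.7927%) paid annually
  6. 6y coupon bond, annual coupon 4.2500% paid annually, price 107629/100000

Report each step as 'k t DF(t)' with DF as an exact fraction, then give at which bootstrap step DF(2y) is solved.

step 1 [1y] swap r/1=63/9937: DF=(1 − 63/9937·(0))/(1+63/9937) = 9937/10000 ≈ 0.993700
step 2 [2y] zero: DF = P = 483/500 ≈ 0.966000
step 3 [3y] zero: DF = P = 9419/10000 ≈ 0.941900
step 4 [4y] zero: DF = P = 1789/2000 ≈ 0.894500
step 5 [5y] swap r/1=1303/46658: DF=(1 − 1303/46658·(0.993700+0.966000+0.941900+0.894500))/(1+1303/46658) = 8697/10000 ≈ 0.869700
step 6 [6y] bond c/1=17/400: DF=(107629/100000 − 17/400·(0.993700+0.966000+0.941900+0.894500+0.869700))/(1+17/400) = 4211/5000 ≈ 0.842200

1 1 9937/10000
2 2 483/500
3 3 9419/10000
4 4 1789/2000
5 5 8697/10000
6 6 4211/5000
DF(2y) is solved at step 2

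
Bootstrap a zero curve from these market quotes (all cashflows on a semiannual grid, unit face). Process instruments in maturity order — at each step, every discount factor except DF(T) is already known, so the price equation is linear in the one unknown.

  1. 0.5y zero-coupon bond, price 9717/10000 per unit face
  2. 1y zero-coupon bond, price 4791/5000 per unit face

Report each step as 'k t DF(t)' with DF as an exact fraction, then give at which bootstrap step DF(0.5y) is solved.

1 1/2 9717/10000
2 1 4791/5000
DF(0.5y) is solved at step 1

step 1 [0.5y] zero: DF = P = 9717/10000 ≈ 0.971700
step 2 [1y] zero: DF = P = 4791/5000 ≈ 0.958200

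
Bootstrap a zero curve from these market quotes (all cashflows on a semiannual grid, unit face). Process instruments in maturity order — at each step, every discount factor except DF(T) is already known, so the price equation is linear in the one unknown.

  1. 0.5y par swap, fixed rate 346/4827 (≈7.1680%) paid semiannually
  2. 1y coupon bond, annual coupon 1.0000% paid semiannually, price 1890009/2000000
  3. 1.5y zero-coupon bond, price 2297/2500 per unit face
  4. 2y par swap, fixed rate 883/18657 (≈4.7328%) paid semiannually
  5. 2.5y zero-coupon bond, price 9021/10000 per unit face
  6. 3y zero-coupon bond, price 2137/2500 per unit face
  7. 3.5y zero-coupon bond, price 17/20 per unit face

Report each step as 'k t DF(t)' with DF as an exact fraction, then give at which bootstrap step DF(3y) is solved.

1 1/2 4827/5000
2 1 1871/2000
3 3/2 2297/2500
4 2 9117/10000
5 5/2 9021/10000
6 3 2137/2500
7 7/2 17/20
DF(3y) is solved at step 6

step 1 [0.5y] swap r/2=173/4827: DF=(1 − 173/4827·(0))/(1+173/4827) = 4827/5000 ≈ 0.965400
step 2 [1y] bond c/2=1/200: DF=(1890009/2000000 − 1/200·(0.965400))/(1+1/200) = 1871/2000 ≈ 0.935500
step 3 [1.5y] zero: DF = P = 2297/2500 ≈ 0.918800
step 4 [2y] swap r/2=883/37314: DF=(1 − 883/37314·(0.965400+0.935500+0.918800))/(1+883/37314) = 9117/10000 ≈ 0.911700
step 5 [2.5y] zero: DF = P = 9021/10000 ≈ 0.902100
step 6 [3y] zero: DF = P = 2137/2500 ≈ 0.854800
step 7 [3.5y] zero: DF = P = 17/20 ≈ 0.850000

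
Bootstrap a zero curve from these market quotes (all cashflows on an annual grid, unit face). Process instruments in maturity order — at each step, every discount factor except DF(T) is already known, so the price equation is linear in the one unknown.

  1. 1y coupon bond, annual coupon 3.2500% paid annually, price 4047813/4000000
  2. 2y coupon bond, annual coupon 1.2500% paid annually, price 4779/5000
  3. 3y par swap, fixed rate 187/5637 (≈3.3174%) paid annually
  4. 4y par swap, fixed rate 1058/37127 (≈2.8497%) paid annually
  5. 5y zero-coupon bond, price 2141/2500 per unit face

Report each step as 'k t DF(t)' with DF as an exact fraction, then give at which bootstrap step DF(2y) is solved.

step 1 [1y] bond c/1=13/400: DF=(4047813/4000000 − 13/400·(0))/(1+13/400) = 9801/10000 ≈ 0.980100
step 2 [2y] bond c/1=1/80: DF=(4779/5000 − 1/80·(0.980100))/(1+1/80) = 9319/10000 ≈ 0.931900
step 3 [3y] swap r/1=187/5637: DF=(1 − 187/5637·(0.980100+0.931900))/(1+187/5637) = 1813/2000 ≈ 0.906500
step 4 [4y] swap r/1=1058/37127: DF=(1 − 1058/37127·(0.980100+0.931900+0.906500))/(1+1058/37127) = 4471/5000 ≈ 0.894200
step 5 [5y] zero: DF = P = 2141/2500 ≈ 0.856400

1 1 9801/10000
2 2 9319/10000
3 3 1813/2000
4 4 4471/5000
5 5 2141/2500
DF(2y) is solved at step 2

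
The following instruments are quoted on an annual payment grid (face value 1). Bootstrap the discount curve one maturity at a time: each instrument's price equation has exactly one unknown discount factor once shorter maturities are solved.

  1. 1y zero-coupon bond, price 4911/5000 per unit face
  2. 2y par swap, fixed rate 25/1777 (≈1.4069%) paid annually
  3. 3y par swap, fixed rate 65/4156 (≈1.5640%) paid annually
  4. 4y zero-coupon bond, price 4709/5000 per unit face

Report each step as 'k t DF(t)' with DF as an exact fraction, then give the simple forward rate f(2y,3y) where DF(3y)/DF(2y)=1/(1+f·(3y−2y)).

1 1 4911/5000
2 2 389/400
3 3 1909/2000
4 4 4709/5000
f(2y,3y) = ((389/400)/(1909/2000) − 1)/(1) = 36/1909 ≈ 1.8858%

step 1 [1y] zero: DF = P = 4911/5000 ≈ 0.982200
step 2 [2y] swap r/1=25/1777: DF=(1 − 25/1777·(0.982200))/(1+25/1777) = 389/400 ≈ 0.972500
step 3 [3y] swap r/1=65/4156: DF=(1 − 65/4156·(0.982200+0.972500))/(1+65/4156) = 1909/2000 ≈ 0.954500
step 4 [4y] zero: DF = P = 4709/5000 ≈ 0.941800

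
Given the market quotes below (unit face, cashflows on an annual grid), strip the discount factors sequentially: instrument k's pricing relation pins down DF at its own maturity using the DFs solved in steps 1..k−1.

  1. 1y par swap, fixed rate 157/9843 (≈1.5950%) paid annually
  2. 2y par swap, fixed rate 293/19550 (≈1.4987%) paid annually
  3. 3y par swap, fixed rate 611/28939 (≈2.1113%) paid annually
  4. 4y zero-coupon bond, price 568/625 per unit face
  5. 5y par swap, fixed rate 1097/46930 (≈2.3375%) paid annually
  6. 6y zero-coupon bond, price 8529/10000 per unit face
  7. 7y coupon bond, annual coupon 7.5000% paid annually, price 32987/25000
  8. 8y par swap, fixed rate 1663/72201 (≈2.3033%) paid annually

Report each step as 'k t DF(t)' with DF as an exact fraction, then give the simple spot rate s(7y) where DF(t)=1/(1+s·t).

1 1 9843/10000
2 2 9707/10000
3 3 9389/10000
4 4 568/625
5 5 8903/10000
6 6 8529/10000
7 7 1681/2000
8 8 8337/10000
s(7y) = (1/(1681/2000) − 1)/(7) = 319/11767 ≈ 2.7110%

step 1 [1y] swap r/1=157/9843: DF=(1 − 157/9843·(0))/(1+157/9843) = 9843/10000 ≈ 0.984300
step 2 [2y] swap r/1=293/19550: DF=(1 − 293/19550·(0.984300))/(1+293/19550) = 9707/10000 ≈ 0.970700
step 3 [3y] swap r/1=611/28939: DF=(1 − 611/28939·(0.984300+0.970700))/(1+611/28939) = 9389/10000 ≈ 0.938900
step 4 [4y] zero: DF = P = 568/625 ≈ 0.908800
step 5 [5y] swap r/1=1097/46930: DF=(1 − 1097/46930·(0.984300+0.970700+0.938900+0.908800))/(1+1097/46930) = 8903/10000 ≈ 0.890300
step 6 [6y] zero: DF = P = 8529/10000 ≈ 0.852900
step 7 [7y] bond c/1=3/40: DF=(32987/25000 − 3/40·(0.984300+0.970700+0.938900+0.908800+0.890300+0.852900))/(1+3/40) = 1681/2000 ≈ 0.840500
step 8 [8y] swap r/1=1663/72201: DF=(1 − 1663/72201·(0.984300+0.970700+0.938900+0.908800+0.890300+0.852900+0.840500))/(1+1663/72201) = 8337/10000 ≈ 0.833700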